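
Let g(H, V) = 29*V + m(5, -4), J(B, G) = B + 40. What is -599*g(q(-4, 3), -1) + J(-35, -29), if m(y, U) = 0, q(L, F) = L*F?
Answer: 17376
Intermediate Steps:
q(L, F) = F*L
J(B, G) = 40 + B
g(H, V) = 29*V (g(H, V) = 29*V + 0 = 29*V)
-599*g(q(-4, 3), -1) + J(-35, -29) = -17371*(-1) + (40 - 35) = -599*(-29) + 5 = 17371 + 5 = 17376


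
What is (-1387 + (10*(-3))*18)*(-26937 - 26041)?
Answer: 102088606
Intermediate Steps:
(-1387 + (10*(-3))*18)*(-26937 - 26041) = (-1387 - 30*18)*(-52978) = (-1387 - 540)*(-52978) = -1927*(-52978) = 102088606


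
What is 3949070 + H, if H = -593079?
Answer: 3355991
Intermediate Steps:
3949070 + H = 3949070 - 593079 = 3355991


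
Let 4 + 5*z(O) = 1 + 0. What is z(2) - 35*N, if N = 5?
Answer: -878/5 ≈ -175.60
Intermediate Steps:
z(O) = -3/5 (z(O) = -4/5 + (1 + 0)/5 = -4/5 + (1/5)*1 = -4/5 + 1/5 = -3/5)
z(2) - 35*N = -3/5 - 35*5 = -3/5 - 175 = -878/5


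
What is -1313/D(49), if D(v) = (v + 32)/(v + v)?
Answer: -128674/81 ≈ -1588.6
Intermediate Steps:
D(v) = (32 + v)/(2*v) (D(v) = (32 + v)/((2*v)) = (32 + v)*(1/(2*v)) = (32 + v)/(2*v))
-1313/D(49) = -1313*98/(32 + 49) = -1313/((1/2)*(1/49)*81) = -1313/81/98 = -1313*98/81 = -128674/81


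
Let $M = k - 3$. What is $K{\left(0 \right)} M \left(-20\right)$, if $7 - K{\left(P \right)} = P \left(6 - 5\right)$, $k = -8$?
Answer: $1540$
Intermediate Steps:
$K{\left(P \right)} = 7 - P$ ($K{\left(P \right)} = 7 - P \left(6 - 5\right) = 7 - P 1 = 7 - P$)
$M = -11$ ($M = -8 - 3 = -11$)
$K{\left(0 \right)} M \left(-20\right) = \left(7 - 0\right) \left(-11\right) \left(-20\right) = \left(7 + 0\right) \left(-11\right) \left(-20\right) = 7 \left(-11\right) \left(-20\right) = \left(-77\right) \left(-20\right) = 1540$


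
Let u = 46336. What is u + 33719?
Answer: 80055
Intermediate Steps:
u + 33719 = 46336 + 33719 = 80055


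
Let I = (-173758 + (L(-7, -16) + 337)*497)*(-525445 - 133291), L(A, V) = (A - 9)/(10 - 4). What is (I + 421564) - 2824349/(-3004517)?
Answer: 45095537717081707/9013551 ≈ 5.0031e+9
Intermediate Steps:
L(A, V) = -3/2 + A/6 (L(A, V) = (-9 + A)/6 = (-9 + A)*(⅙) = -3/2 + A/6)
I = 15007982288/3 (I = (-173758 + ((-3/2 + (⅙)*(-7)) + 337)*497)*(-525445 - 133291) = (-173758 + ((-3/2 - 7/6) + 337)*497)*(-658736) = (-173758 + (-8/3 + 337)*497)*(-658736) = (-173758 + (1003/3)*497)*(-658736) = (-173758 + 498491/3)*(-658736) = -22783/3*(-658736) = 15007982288/3 ≈ 5.0027e+9)
(I + 421564) - 2824349/(-3004517) = (15007982288/3 + 421564) - 2824349/(-3004517) = 15009246980/3 - 2824349*(-1/3004517) = 15009246980/3 + 2824349/3004517 = 45095537717081707/9013551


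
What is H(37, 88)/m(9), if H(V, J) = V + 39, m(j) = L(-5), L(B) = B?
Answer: -76/5 ≈ -15.200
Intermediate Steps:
m(j) = -5
H(V, J) = 39 + V
H(37, 88)/m(9) = (39 + 37)/(-5) = 76*(-⅕) = -76/5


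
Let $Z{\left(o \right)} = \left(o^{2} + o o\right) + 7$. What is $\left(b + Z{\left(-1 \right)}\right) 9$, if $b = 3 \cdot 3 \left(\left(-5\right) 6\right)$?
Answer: $-2349$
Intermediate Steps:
$Z{\left(o \right)} = 7 + 2 o^{2}$ ($Z{\left(o \right)} = \left(o^{2} + o^{2}\right) + 7 = 2 o^{2} + 7 = 7 + 2 o^{2}$)
$b = -270$ ($b = 9 \left(-30\right) = -270$)
$\left(b + Z{\left(-1 \right)}\right) 9 = \left(-270 + \left(7 + 2 \left(-1\right)^{2}\right)\right) 9 = \left(-270 + \left(7 + 2 \cdot 1\right)\right) 9 = \left(-270 + \left(7 + 2\right)\right) 9 = \left(-270 + 9\right) 9 = \left(-261\right) 9 = -2349$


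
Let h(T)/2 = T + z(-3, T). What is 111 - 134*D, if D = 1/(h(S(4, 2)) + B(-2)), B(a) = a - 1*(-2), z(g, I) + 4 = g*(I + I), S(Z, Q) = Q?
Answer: 1621/14 ≈ 115.79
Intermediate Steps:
z(g, I) = -4 + 2*I*g (z(g, I) = -4 + g*(I + I) = -4 + g*(2*I) = -4 + 2*I*g)
h(T) = -8 - 10*T (h(T) = 2*(T + (-4 + 2*T*(-3))) = 2*(T + (-4 - 6*T)) = 2*(-4 - 5*T) = -8 - 10*T)
B(a) = 2 + a (B(a) = a + 2 = 2 + a)
D = -1/28 (D = 1/((-8 - 10*2) + (2 - 2)) = 1/((-8 - 20) + 0) = 1/(-28 + 0) = 1/(-28) = -1/28 ≈ -0.035714)
111 - 134*D = 111 - 134*(-1/28) = 111 + 67/14 = 1621/14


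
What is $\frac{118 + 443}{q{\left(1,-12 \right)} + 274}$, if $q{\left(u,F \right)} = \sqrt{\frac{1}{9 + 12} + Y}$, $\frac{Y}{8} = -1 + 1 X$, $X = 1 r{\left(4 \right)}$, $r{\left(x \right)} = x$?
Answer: $\frac{293454}{143281} - \frac{51 \sqrt{10605}}{143281} \approx 2.0114$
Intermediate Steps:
$X = 4$ ($X = 1 \cdot 4 = 4$)
$Y = 24$ ($Y = 8 \left(-1 + 1 \cdot 4\right) = 8 \left(-1 + 4\right) = 8 \cdot 3 = 24$)
$q{\left(u,F \right)} = \frac{\sqrt{10605}}{21}$ ($q{\left(u,F \right)} = \sqrt{\frac{1}{9 + 12} + 24} = \sqrt{\frac{1}{21} + 24} = \sqrt{\frac{505}{21}} = \frac{\sqrt{10605}}{21}$)
$\frac{118 + 443}{q{\left(1,-12 \right)} + 274} = \frac{118 + 443}{\frac{\sqrt{10605}}{21} + 274} = \frac{561}{274 + \frac{\sqrt{10605}}{21}}$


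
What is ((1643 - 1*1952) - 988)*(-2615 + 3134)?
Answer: -673143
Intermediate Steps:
((1643 - 1*1952) - 988)*(-2615 + 3134) = ((1643 - 1952) - 988)*519 = (-309 - 988)*519 = -1297*519 = -673143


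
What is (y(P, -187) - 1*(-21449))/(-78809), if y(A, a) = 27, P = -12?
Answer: -21476/78809 ≈ -0.27251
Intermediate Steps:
(y(P, -187) - 1*(-21449))/(-78809) = (27 - 1*(-21449))/(-78809) = (27 + 21449)*(-1/78809) = 21476*(-1/78809) = -21476/78809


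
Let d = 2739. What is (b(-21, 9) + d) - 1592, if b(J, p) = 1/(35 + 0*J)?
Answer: 40146/35 ≈ 1147.0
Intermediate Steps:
b(J, p) = 1/35 (b(J, p) = 1/(35 + 0) = 1/35)
(b(-21, 9) + d) - 1592 = (1/35 + 2739) - 1592 = 95866/35 - 1592 = 40146/35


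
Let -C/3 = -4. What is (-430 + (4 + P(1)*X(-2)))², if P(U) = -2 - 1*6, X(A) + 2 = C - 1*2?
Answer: 240100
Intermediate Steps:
C = 12 (C = -3*(-4) = 12)
X(A) = 8 (X(A) = -2 + (12 - 1*2) = -2 + (12 - 2) = -2 + 10 = 8)
P(U) = -8 (P(U) = -2 - 6 = -8)
(-430 + (4 + P(1)*X(-2)))² = (-430 + (4 - 8*8))² = (-430 + (4 - 64))² = (-430 - 60)² = (-490)² = 240100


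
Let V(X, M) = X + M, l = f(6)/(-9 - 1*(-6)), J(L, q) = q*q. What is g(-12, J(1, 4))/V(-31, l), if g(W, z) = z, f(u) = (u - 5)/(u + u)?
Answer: -576/1117 ≈ -0.51567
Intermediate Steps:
f(u) = (-5 + u)/(2*u) (f(u) = (-5 + u)/((2*u)) = (-5 + u)*(1/(2*u)) = (-5 + u)/(2*u))
J(L, q) = q²
l = -1/36 (l = ((½)*(-5 + 6)/6)/(-9 - 1*(-6)) = ((½)*(⅙)*1)/(-9 + 6) = (1/12)/(-3) = (1/12)*(-⅓) = -1/36 ≈ -0.027778)
V(X, M) = M + X
g(-12, J(1, 4))/V(-31, l) = 4²/(-1/36 - 31) = 16/(-1117/36) = 16*(-36/1117) = -576/1117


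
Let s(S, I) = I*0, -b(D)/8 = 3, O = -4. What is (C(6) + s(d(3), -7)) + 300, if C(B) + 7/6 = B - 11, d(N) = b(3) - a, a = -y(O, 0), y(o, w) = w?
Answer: 1763/6 ≈ 293.83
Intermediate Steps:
b(D) = -24 (b(D) = -8*3 = -24)
a = 0 (a = -1*0 = 0)
d(N) = -24 (d(N) = -24 - 1*0 = -24 + 0 = -24)
C(B) = -73/6 + B (C(B) = -7/6 + (B - 11) = -7/6 + (-11 + B) = -73/6 + B)
s(S, I) = 0
(C(6) + s(d(3), -7)) + 300 = ((-73/6 + 6) + 0) + 300 = (-37/6 + 0) + 300 = -37/6 + 300 = 1763/6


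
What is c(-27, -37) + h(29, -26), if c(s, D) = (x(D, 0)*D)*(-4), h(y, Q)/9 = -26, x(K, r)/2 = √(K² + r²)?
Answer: 10718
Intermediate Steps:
x(K, r) = 2*√(K² + r²)
h(y, Q) = -234 (h(y, Q) = 9*(-26) = -234)
c(s, D) = -8*D*√(D²) (c(s, D) = ((2*√(D² + 0²))*D)*(-4) = ((2*√(D² + 0))*D)*(-4) = ((2*√(D²))*D)*(-4) = (2*D*√(D²))*(-4) = -8*D*√(D²))
c(-27, -37) + h(29, -26) = -8*(-37)*√((-37)²) - 234 = -8*(-37)*√1369 - 234 = -8*(-37)*37 - 234 = 10952 - 234 = 10718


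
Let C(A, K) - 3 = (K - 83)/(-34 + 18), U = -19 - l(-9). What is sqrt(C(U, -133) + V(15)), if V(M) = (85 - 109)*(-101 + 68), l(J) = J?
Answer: 7*sqrt(66)/2 ≈ 28.434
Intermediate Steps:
U = -10 (U = -19 - 1*(-9) = -19 + 9 = -10)
C(A, K) = 131/16 - K/16 (C(A, K) = 3 + (K - 83)/(-34 + 18) = 3 + (-83 + K)/(-16) = 3 + (-83 + K)*(-1/16) = 3 + (83/16 - K/16) = 131/16 - K/16)
V(M) = 792 (V(M) = -24*(-33) = 792)
sqrt(C(U, -133) + V(15)) = sqrt((131/16 - 1/16*(-133)) + 792) = sqrt((131/16 + 133/16) + 792) = sqrt(33/2 + 792) = sqrt(1617/2) = 7*sqrt(66)/2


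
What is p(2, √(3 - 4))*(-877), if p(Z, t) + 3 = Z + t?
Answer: 877 - 877*I ≈ 877.0 - 877.0*I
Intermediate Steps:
p(Z, t) = -3 + Z + t (p(Z, t) = -3 + (Z + t) = -3 + Z + t)
p(2, √(3 - 4))*(-877) = (-3 + 2 + √(3 - 4))*(-877) = (-3 + 2 + √(-1))*(-877) = (-3 + 2 + I)*(-877) = (-1 + I)*(-877) = 877 - 877*I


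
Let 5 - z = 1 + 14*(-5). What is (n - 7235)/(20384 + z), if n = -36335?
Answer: -21785/10229 ≈ -2.1297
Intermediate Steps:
z = 74 (z = 5 - (1 + 14*(-5)) = 5 - (1 - 70) = 5 - 1*(-69) = 5 + 69 = 74)
(n - 7235)/(20384 + z) = (-36335 - 7235)/(20384 + 74) = -43570/20458 = -43570*1/20458 = -21785/10229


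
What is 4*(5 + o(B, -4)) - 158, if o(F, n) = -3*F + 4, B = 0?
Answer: -122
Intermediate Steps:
o(F, n) = 4 - 3*F
4*(5 + o(B, -4)) - 158 = 4*(5 + (4 - 3*0)) - 158 = 4*(5 + (4 + 0)) - 158 = 4*(5 + 4) - 158 = 4*9 - 158 = 36 - 158 = -122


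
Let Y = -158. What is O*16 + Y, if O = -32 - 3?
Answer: -718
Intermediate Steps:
O = -35
O*16 + Y = -35*16 - 158 = -560 - 158 = -718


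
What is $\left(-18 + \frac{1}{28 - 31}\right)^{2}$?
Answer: $\frac{3025}{9} \approx 336.11$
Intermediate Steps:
$\left(-18 + \frac{1}{28 - 31}\right)^{2} = \left(-18 + \frac{1}{-3}\right)^{2} = \left(-18 - \frac{1}{3}\right)^{2} = \left(- \frac{55}{3}\right)^{2} = \frac{3025}{9}$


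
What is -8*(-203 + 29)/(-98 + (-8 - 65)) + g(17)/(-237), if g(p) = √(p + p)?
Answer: -464/57 - √34/237 ≈ -8.1649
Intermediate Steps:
g(p) = √2*√p (g(p) = √(2*p) = √2*√p)
-8*(-203 + 29)/(-98 + (-8 - 65)) + g(17)/(-237) = -8*(-203 + 29)/(-98 + (-8 - 65)) + (√2*√17)/(-237) = -8*(-174/(-98 - 73)) + √34*(-1/237) = -8/((-171*(-1/174))) - √34/237 = -8/57/58 - √34/237 = -8*58/57 - √34/237 = -464/57 - √34/237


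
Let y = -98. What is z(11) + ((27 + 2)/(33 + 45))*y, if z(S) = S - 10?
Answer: -1382/39 ≈ -35.436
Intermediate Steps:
z(S) = -10 + S
z(11) + ((27 + 2)/(33 + 45))*y = (-10 + 11) + ((27 + 2)/(33 + 45))*(-98) = 1 + (29/78)*(-98) = 1 - 1421/39 = -1382/39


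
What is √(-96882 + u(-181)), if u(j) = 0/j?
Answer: I*√96882 ≈ 311.26*I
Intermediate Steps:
u(j) = 0
√(-96882 + u(-181)) = √(-96882 + 0) = √(-96882) = I*√96882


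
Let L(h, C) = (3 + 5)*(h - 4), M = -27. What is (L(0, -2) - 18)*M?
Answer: 1350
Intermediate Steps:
L(h, C) = -32 + 8*h (L(h, C) = 8*(-4 + h) = -32 + 8*h)
(L(0, -2) - 18)*M = ((-32 + 8*0) - 18)*(-27) = ((-32 + 0) - 18)*(-27) = (-32 - 18)*(-27) = -50*(-27) = 1350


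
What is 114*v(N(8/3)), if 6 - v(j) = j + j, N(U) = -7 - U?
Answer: 2888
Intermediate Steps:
v(j) = 6 - 2*j (v(j) = 6 - (j + j) = 6 - 2*j)
114*v(N(8/3)) = 114*(6 - 2*(-7 - 8/3)) = 114*(6 - 2*(-29/3)) = 114*(6 + 58/3) = 114*(76/3) = 2888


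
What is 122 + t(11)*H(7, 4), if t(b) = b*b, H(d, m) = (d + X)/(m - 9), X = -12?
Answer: 243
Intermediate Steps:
H(d, m) = (-12 + d)/(-9 + m) (H(d, m) = (d - 12)/(m - 9) = (-12 + d)/(-9 + m))
t(b) = b**2
122 + t(11)*H(7, 4) = 122 + 11**2*((-12 + 7)/(-9 + 4)) = 122 + 121*(-5/(-5)) = 122 + 121*(-1/5*(-5)) = 122 + 121*1 = 122 + 121 = 243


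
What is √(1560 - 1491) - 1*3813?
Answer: -3813 + √69 ≈ -3804.7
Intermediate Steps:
√(1560 - 1491) - 1*3813 = √69 - 3813 = -3813 + √69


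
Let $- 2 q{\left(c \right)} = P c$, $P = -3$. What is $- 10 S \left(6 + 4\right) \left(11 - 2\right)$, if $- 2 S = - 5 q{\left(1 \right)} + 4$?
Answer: $-1575$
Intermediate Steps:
$q{\left(c \right)} = \frac{3 c}{2}$ ($q{\left(c \right)} = - \frac{\left(-3\right) c}{2} = \frac{3 c}{2}$)
$S = \frac{7}{4}$ ($S = - \frac{- 5 \cdot \frac{3}{2} \cdot 1 + 4}{2} = - \frac{\left(-5\right) \frac{3}{2} + 4}{2} = - \frac{- \frac{15}{2} + 4}{2} = \left(- \frac{1}{2}\right) \left(- \frac{7}{2}\right) = \frac{7}{4} \approx 1.75$)
$- 10 S \left(6 + 4\right) \left(11 - 2\right) = \left(-10\right) \frac{7}{4} \left(6 + 4\right) \left(11 - 2\right) = - \frac{35 \cdot 10 \cdot 9}{2} = \left(- \frac{35}{2}\right) 90 = -1575$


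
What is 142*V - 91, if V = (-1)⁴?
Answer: 51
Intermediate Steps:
V = 1
142*V - 91 = 142*1 - 91 = 142 - 91 = 51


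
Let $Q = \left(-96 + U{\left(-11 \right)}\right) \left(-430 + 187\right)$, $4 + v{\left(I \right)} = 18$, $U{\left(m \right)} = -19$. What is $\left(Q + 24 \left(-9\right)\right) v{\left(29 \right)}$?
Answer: $388206$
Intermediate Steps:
$v{\left(I \right)} = 14$ ($v{\left(I \right)} = -4 + 18 = 14$)
$Q = 27945$ ($Q = \left(-96 - 19\right) \left(-430 + 187\right) = \left(-115\right) \left(-243\right) = 27945$)
$\left(Q + 24 \left(-9\right)\right) v{\left(29 \right)} = \left(27945 + 24 \left(-9\right)\right) 14 = \left(27945 - 216\right) 14 = 27729 \cdot 14 = 388206$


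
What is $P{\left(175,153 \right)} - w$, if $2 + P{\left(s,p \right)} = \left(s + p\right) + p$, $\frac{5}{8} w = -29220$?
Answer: $47231$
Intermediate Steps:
$w = -46752$ ($w = \frac{8}{5} \left(-29220\right) = -46752$)
$P{\left(s,p \right)} = -2 + s + 2 p$ ($P{\left(s,p \right)} = -2 + \left(\left(s + p\right) + p\right) = -2 + \left(\left(p + s\right) + p\right) = -2 + \left(s + 2 p\right) = -2 + s + 2 p$)
$P{\left(175,153 \right)} - w = \left(-2 + 175 + 2 \cdot 153\right) - -46752 = \left(-2 + 175 + 306\right) + 46752 = 479 + 46752 = 47231$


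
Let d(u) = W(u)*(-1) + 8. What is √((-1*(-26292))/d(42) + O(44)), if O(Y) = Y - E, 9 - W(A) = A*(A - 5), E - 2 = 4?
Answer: √132480218/1553 ≈ 7.4115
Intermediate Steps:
E = 6 (E = 2 + 4 = 6)
W(A) = 9 - A*(-5 + A) (W(A) = 9 - A*(A - 5) = 9 - A*(-5 + A))
O(Y) = -6 + Y (O(Y) = Y - 1*6 = Y - 6 = -6 + Y)
d(u) = -1 + u² - 5*u (d(u) = (9 - u² + 5*u)*(-1) + 8 = (-9 + u² - 5*u) + 8 = -1 + u² - 5*u)
√((-1*(-26292))/d(42) + O(44)) = √((-1*(-26292))/(-1 + 42² - 5*42) + (-6 + 44)) = √(26292/(-1 + 1764 - 210) + 38) = √(26292/1553 + 38) = √(85306/1553) = √132480218/1553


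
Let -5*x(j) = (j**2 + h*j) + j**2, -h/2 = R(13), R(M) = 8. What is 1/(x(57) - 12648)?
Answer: -5/68826 ≈ -7.2647e-5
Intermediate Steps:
h = -16 (h = -2*8 = -16)
x(j) = -2*j**2/5 + 16*j/5 (x(j) = -((j**2 - 16*j) + j**2)/5 = -(-16*j + 2*j**2)/5 = -2*j**2/5 + 16*j/5)
1/(x(57) - 12648) = 1/((2/5)*57*(8 - 1*57) - 12648) = 1/((2/5)*57*(8 - 57) - 12648) = 1/((2/5)*57*(-49) - 12648) = 1/(-5586/5 - 12648) = 1/(-68826/5) = -5/68826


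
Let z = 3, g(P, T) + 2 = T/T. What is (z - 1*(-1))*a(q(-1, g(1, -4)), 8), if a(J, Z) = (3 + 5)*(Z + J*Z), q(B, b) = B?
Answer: 0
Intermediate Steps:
g(P, T) = -1 (g(P, T) = -2 + T/T = -2 + 1 = -1)
a(J, Z) = 8*Z + 8*J*Z (a(J, Z) = 8*(Z + J*Z) = 8*Z + 8*J*Z)
(z - 1*(-1))*a(q(-1, g(1, -4)), 8) = (3 - 1*(-1))*(8*8*(1 - 1)) = (3 + 1)*(8*8*0) = 4*0 = 0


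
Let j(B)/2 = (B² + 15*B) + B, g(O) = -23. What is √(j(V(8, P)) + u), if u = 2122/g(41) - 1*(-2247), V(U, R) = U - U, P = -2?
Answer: √1139857/23 ≈ 46.419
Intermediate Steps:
V(U, R) = 0
j(B) = 2*B² + 32*B (j(B) = 2*((B² + 15*B) + B) = 2*(B² + 16*B) = 2*B² + 32*B)
u = 49559/23 (u = 2122/(-23) - 1*(-2247) = 2122*(-1/23) + 2247 = -2122/23 + 2247 = 49559/23 ≈ 2154.7)
√(j(V(8, P)) + u) = √(2*0*(16 + 0) + 49559/23) = √(2*0*16 + 49559/23) = √(0 + 49559/23) = √(49559/23) = √1139857/23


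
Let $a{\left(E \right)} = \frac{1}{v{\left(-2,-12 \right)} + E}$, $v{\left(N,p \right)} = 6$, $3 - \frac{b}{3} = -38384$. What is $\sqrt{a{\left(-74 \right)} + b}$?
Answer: $\frac{\sqrt{133126099}}{34} \approx 339.35$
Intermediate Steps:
$b = 115161$ ($b = 9 - -115152 = 9 + 115152 = 115161$)
$a{\left(E \right)} = \frac{1}{6 + E}$
$\sqrt{a{\left(-74 \right)} + b} = \sqrt{\frac{1}{6 - 74} + 115161} = \sqrt{\frac{1}{-68} + 115161} = \sqrt{- \frac{1}{68} + 115161} = \sqrt{\frac{7830947}{68}} = \frac{\sqrt{133126099}}{34}$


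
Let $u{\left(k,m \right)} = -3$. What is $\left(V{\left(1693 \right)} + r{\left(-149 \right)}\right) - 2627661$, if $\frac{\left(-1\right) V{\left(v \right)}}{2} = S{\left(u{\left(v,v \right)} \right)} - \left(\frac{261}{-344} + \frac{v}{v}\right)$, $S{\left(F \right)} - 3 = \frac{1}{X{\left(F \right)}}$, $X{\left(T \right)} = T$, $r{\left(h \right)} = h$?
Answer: $- \frac{1355952463}{516} \approx -2.6278 \cdot 10^{6}$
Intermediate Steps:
$S{\left(F \right)} = 3 + \frac{1}{F}$
$V{\left(v \right)} = - \frac{2503}{516}$ ($V{\left(v \right)} = - 2 \left(\left(3 + \frac{1}{-3}\right) - \left(\frac{261}{-344} + \frac{v}{v}\right)\right) = - 2 \left(\left(3 - \frac{1}{3}\right) - \left(261 \left(- \frac{1}{344}\right) + 1\right)\right) = - 2 \left(\frac{8}{3} - \left(- \frac{261}{344} + 1\right)\right) = - 2 \left(\frac{8}{3} - \frac{83}{344}\right) = \left(-2\right) \frac{2503}{1032} = - \frac{2503}{516}$)
$\left(V{\left(1693 \right)} + r{\left(-149 \right)}\right) - 2627661 = \left(- \frac{2503}{516} - 149\right) - 2627661 = - \frac{79387}{516} - 2627661 = - \frac{1355952463}{516}$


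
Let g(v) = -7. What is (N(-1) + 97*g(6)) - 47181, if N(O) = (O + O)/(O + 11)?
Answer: -239301/5 ≈ -47860.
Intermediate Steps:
N(O) = 2*O/(11 + O) (N(O) = (2*O)/(11 + O) = 2*O/(11 + O))
(N(-1) + 97*g(6)) - 47181 = (2*(-1)/(11 - 1) + 97*(-7)) - 47181 = (2*(-1)/10 - 679) - 47181 = (2*(-1)*(1/10) - 679) - 47181 = (-1/5 - 679) - 47181 = -3396/5 - 47181 = -239301/5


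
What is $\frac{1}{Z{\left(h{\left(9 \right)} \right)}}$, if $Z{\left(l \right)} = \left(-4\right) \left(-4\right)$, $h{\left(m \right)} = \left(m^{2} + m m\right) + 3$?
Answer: $\frac{1}{16} \approx 0.0625$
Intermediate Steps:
$h{\left(m \right)} = 3 + 2 m^{2}$ ($h{\left(m \right)} = \left(m^{2} + m^{2}\right) + 3 = 2 m^{2} + 3 = 3 + 2 m^{2}$)
$Z{\left(l \right)} = 16$
$\frac{1}{Z{\left(h{\left(9 \right)} \right)}} = \frac{1}{16}$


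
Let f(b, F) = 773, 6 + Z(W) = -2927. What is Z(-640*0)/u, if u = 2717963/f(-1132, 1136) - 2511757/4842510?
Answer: -10978982254590/13159821418969 ≈ -0.83428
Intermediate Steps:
Z(W) = -2933 (Z(W) = -6 - 2927 = -2933)
u = 13159821418969/3743260230 (u = 2717963/773 - 2511757/4842510 = 13159821418969/3743260230 ≈ 3515.6)
Z(-640*0)/u = -2933/13159821418969/3743260230 = -2933*3743260230/13159821418969 = -10978982254590/13159821418969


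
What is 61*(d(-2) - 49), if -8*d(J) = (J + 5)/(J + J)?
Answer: -95465/32 ≈ -2983.3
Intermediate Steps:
d(J) = -(5 + J)/(16*J) (d(J) = -(J + 5)/(8*(J + J)) = -(5 + J)/(8*(2*J)) = -(5 + J)*1/(2*J)/8 = -(5 + J)/(16*J))
61*(d(-2) - 49) = 61*((1/16)*(-5 - 1*(-2))/(-2) - 49) = 61*((1/16)*(-1/2)*(-5 + 2) - 49) = 61*((1/16)*(-1/2)*(-3) - 49) = 61*(3/32 - 49) = 61*(-1565/32) = -95465/32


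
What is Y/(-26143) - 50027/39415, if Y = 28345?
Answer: -2425074036/1030426345 ≈ -2.3535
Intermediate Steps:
Y/(-26143) - 50027/39415 = 28345/(-26143) - 50027/39415 = 28345*(-1/26143) - 50027*1/39415 = -28345/26143 - 50027/39415 = -2425074036/1030426345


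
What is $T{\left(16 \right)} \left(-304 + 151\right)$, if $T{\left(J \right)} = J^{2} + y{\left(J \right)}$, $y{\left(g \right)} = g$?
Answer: $-41616$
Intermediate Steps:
$T{\left(J \right)} = J + J^{2}$ ($T{\left(J \right)} = J^{2} + J = J + J^{2}$)
$T{\left(16 \right)} \left(-304 + 151\right) = 16 \left(1 + 16\right) \left(-304 + 151\right) = 16 \cdot 17 \left(-153\right) = 272 \left(-153\right) = -41616$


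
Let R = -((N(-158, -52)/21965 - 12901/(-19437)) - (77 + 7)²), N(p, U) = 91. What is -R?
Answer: -158534688592/22470195 ≈ -7055.3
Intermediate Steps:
R = 158534688592/22470195 (R = -((91/21965 - 12901/(-19437)) - (77 + 7)²) = -((91*(1/21965) - 12901*(-1/19437)) - 1*84²) = -((91/21965 + 679/1023) - 1*7056) = -(15007328/22470195 - 7056) = -1*(-158534688592/22470195) = 158534688592/22470195 ≈ 7055.3)
-R = -1*158534688592/22470195 = -158534688592/22470195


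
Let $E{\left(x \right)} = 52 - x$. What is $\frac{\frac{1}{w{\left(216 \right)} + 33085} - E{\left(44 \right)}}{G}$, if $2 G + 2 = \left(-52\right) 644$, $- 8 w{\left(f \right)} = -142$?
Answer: $\frac{1059284}{2217222195} \approx 0.00047775$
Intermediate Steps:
$w{\left(f \right)} = \frac{71}{4}$ ($w{\left(f \right)} = \left(- \frac{1}{8}\right) \left(-142\right) = \frac{71}{4}$)
$G = -16745$ ($G = -1 + \frac{\left(-52\right) 644}{2} = -1 + \frac{1}{2} \left(-33488\right) = -1 - 16744 = -16745$)
$\frac{\frac{1}{w{\left(216 \right)} + 33085} - E{\left(44 \right)}}{G} = \frac{\frac{1}{\frac{71}{4} + 33085} - \left(52 - 44\right)}{-16745} = \left(\frac{1}{\frac{132411}{4}} - \left(52 - 44\right)\right) \left(- \frac{1}{16745}\right) = \left(\frac{4}{132411} - 8\right) \left(- \frac{1}{16745}\right) = \left(- \frac{1059284}{132411}\right) \left(- \frac{1}{16745}\right) = \frac{1059284}{2217222195}$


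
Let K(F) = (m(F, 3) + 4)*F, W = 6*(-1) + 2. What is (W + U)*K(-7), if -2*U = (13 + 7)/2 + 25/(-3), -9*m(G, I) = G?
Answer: 8729/54 ≈ 161.65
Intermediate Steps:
W = -4 (W = -6 + 2 = -4)
m(G, I) = -G/9
K(F) = F*(4 - F/9) (K(F) = (-F/9 + 4)*F = (4 - F/9)*F = F*(4 - F/9))
U = -⅚ (U = -((13 + 7)/2 + 25/(-3))/2 = -(20*(½) + 25*(-⅓))/2 = -(10 - 25/3)/2 = -½*5/3 = -⅚ ≈ -0.83333)
(W + U)*K(-7) = (-4 - ⅚)*((⅑)*(-7)*(36 - 1*(-7))) = -29*(-7)*(36 + 7)/54 = -29*(-7)*43/54 = -29/6*(-301/9) = 8729/54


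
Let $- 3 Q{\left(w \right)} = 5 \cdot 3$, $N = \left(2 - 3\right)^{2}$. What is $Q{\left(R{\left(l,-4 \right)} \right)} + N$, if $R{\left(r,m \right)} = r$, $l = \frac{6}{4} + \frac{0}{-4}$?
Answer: $-4$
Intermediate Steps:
$l = \frac{3}{2}$ ($l = 6 \cdot \frac{1}{4} + 0 \left(- \frac{1}{4}\right) = \frac{3}{2} + 0 = \frac{3}{2} \approx 1.5$)
$N = 1$ ($N = \left(-1\right)^{2} = 1$)
$Q{\left(w \right)} = -5$ ($Q{\left(w \right)} = - \frac{5 \cdot 3}{3} = \left(- \frac{1}{3}\right) 15 = -5$)
$Q{\left(R{\left(l,-4 \right)} \right)} + N = -5 + 1 = -4$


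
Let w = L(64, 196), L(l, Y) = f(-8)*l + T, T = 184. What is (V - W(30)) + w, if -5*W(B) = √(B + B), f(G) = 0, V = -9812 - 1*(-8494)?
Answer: -1134 + 2*√15/5 ≈ -1132.5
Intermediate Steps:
V = -1318 (V = -9812 + 8494 = -1318)
L(l, Y) = 184 (L(l, Y) = 0*l + 184 = 0 + 184 = 184)
W(B) = -√2*√B/5 (W(B) = -√(B + B)/5 = -√2*√B/5)
w = 184
(V - W(30)) + w = (-1318 - (-1)*√2*√30/5) + 184 = (-1318 - (-2)*√15/5) + 184 = (-1318 + 2*√15/5) + 184 = -1134 + 2*√15/5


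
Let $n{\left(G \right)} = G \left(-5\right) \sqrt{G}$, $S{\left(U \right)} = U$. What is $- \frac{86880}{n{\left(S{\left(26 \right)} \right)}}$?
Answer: $\frac{4344 \sqrt{26}}{169} \approx 131.07$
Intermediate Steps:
$n{\left(G \right)} = - 5 G^{\frac{3}{2}}$ ($n{\left(G \right)} = - 5 G \sqrt{G} = - 5 G^{\frac{3}{2}}$)
$- \frac{86880}{n{\left(S{\left(26 \right)} \right)}} = - \frac{86880}{\left(-5\right) 26^{\frac{3}{2}}} = - \frac{86880}{\left(-5\right) 26 \sqrt{26}} = - \frac{86880}{\left(-130\right) \sqrt{26}} = - 86880 \left(- \frac{\sqrt{26}}{3380}\right) = \frac{4344 \sqrt{26}}{169}$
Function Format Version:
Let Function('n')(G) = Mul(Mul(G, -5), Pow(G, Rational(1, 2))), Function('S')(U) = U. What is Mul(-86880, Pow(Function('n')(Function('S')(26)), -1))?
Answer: Mul(Rational(4344, 169), Pow(26, Rational(1, 2))) ≈ 131.07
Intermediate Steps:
Function('n')(G) = Mul(-5, Pow(G, Rational(3, 2))) (Function('n')(G) = Mul(Mul(-5, G), Pow(G, Rational(1, 2))) = Mul(-5, Pow(G, Rational(3, 2))))
Mul(-86880, Pow(Function('n')(Function('S')(26)), -1)) = Mul(-86880, Pow(Mul(-5, Pow(26, Rational(3, 2))), -1)) = Mul(-86880, Pow(Mul(-5, Mul(26, Pow(26, Rational(1, 2)))), -1)) = Mul(-86880, Pow(Mul(-130, Pow(26, Rational(1, 2))), -1)) = Mul(-86880, Mul(Rational(-1, 3380), Pow(26, Rational(1, 2)))) = Mul(Rational(4344, 169), Pow(26, Rational(1, 2)))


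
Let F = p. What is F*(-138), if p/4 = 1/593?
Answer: -552/593 ≈ -0.93086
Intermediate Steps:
p = 4/593 ≈ 0.0067454
F = 4/593 ≈ 0.0067454
F*(-138) = (4/593)*(-138) = -552/593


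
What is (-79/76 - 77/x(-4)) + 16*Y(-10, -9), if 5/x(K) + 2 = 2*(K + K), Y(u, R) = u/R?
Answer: 1005269/3420 ≈ 293.94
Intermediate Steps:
x(K) = 5/(-2 + 4*K) (x(K) = 5/(-2 + 2*(K + K)) = 5/(-2 + 2*(2*K)) = 5/(-2 + 4*K))
(-79/76 - 77/x(-4)) + 16*Y(-10, -9) = (-79/76 - 77/(5/(2*(-1 + 2*(-4))))) + 16*(-10/(-9)) = (-79*1/76 - 77/(5/(2*(-1 - 8)))) + 16*(-10*(-1/9)) = (-79/76 - 77/((5/2)/(-9))) + 16*(10/9) = (-79/76 - 77/((5/2)*(-1/9))) + 160/9 = (-79/76 - 77/(-5/18)) + 160/9 = (-79/76 - 77*(-18/5)) + 160/9 = (-79/76 + 1386/5) + 160/9 = 104941/380 + 160/9 = 1005269/3420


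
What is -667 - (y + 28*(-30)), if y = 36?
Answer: 137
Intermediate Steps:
-667 - (y + 28*(-30)) = -667 - (36 + 28*(-30)) = -667 - (36 - 840) = -667 - 1*(-804) = -667 + 804 = 137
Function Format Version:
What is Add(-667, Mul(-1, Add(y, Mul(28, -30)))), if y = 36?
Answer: 137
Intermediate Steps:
Add(-667, Mul(-1, Add(y, Mul(28, -30)))) = Add(-667, Mul(-1, Add(36, Mul(28, -30)))) = Add(-667, Mul(-1, Add(36, -840))) = Add(-667, Mul(-1, -804)) = Add(-667, 804) = 137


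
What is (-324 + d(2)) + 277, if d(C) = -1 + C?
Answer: -46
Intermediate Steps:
(-324 + d(2)) + 277 = (-324 + (-1 + 2)) + 277 = (-324 + 1) + 277 = -323 + 277 = -46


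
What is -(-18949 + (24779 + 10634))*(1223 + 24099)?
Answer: -416901408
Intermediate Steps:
-(-18949 + (24779 + 10634))*(1223 + 24099) = -(-18949 + 35413)*25322 = -16464*25322 = -1*416901408 = -416901408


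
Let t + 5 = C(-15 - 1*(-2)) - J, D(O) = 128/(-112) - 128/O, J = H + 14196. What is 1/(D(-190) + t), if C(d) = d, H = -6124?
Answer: -665/5380162 ≈ -0.00012360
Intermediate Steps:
J = 8072 (J = -6124 + 14196 = 8072)
D(O) = -8/7 - 128/O (D(O) = 128*(-1/112) - 128/O = -8/7 - 128/O)
t = -8090 (t = -5 + ((-15 - 1*(-2)) - 1*8072) = -5 + ((-15 + 2) - 8072) = -5 + (-13 - 8072) = -5 - 8085 = -8090)
1/(D(-190) + t) = 1/((-8/7 - 128/(-190)) - 8090) = 1/((-8/7 - 128*(-1/190)) - 8090) = 1/((-8/7 + 64/95) - 8090) = 1/(-312/665 - 8090) = 1/(-5380162/665) = -665/5380162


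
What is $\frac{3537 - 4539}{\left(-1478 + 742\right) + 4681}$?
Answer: $- \frac{334}{1315} \approx -0.25399$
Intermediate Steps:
$\frac{3537 - 4539}{\left(-1478 + 742\right) + 4681} = - \frac{1002}{-736 + 4681} = - \frac{1002}{3945} = \left(-1002\right) \frac{1}{3945} = - \frac{334}{1315}$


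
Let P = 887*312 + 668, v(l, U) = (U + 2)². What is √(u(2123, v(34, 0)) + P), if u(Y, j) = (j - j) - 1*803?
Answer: √276609 ≈ 525.94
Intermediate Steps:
v(l, U) = (2 + U)²
u(Y, j) = -803 (u(Y, j) = 0 - 803 = -803)
P = 277412 (P = 276744 + 668 = 277412)
√(u(2123, v(34, 0)) + P) = √(-803 + 277412) = √276609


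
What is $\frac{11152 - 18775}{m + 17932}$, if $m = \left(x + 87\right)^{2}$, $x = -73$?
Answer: $- \frac{693}{1648} \approx -0.42051$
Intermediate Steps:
$m = 196$ ($m = \left(-73 + 87\right)^{2} = 14^{2} = 196$)
$\frac{11152 - 18775}{m + 17932} = \frac{11152 - 18775}{196 + 17932} = - \frac{7623}{18128} = \left(-7623\right) \frac{1}{18128} = - \frac{693}{1648}$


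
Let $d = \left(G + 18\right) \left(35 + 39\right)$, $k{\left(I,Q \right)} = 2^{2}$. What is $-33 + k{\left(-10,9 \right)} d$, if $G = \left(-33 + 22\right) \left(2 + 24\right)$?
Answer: $-79361$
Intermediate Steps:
$k{\left(I,Q \right)} = 4$
$G = -286$ ($G = \left(-11\right) 26 = -286$)
$d = -19832$ ($d = \left(-286 + 18\right) \left(35 + 39\right) = \left(-268\right) 74 = -19832$)
$-33 + k{\left(-10,9 \right)} d = -33 + 4 \left(-19832\right) = -33 - 79328 = -79361$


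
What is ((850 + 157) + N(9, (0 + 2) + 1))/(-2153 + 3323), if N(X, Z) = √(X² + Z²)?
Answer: 1007/1170 + √10/390 ≈ 0.86879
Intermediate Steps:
((850 + 157) + N(9, (0 + 2) + 1))/(-2153 + 3323) = ((850 + 157) + √(9² + ((0 + 2) + 1)²))/(-2153 + 3323) = (1007 + √(81 + (2 + 1)²))/1170 = (1007 + √(81 + 3²))*(1/1170) = (1007 + √(81 + 9))*(1/1170) = (1007 + √90)*(1/1170) = (1007 + 3*√10)*(1/1170) = 1007/1170 + √10/390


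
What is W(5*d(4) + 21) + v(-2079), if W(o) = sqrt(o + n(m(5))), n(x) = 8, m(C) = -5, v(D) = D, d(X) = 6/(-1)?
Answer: -2079 + I ≈ -2079.0 + 1.0*I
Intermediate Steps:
d(X) = -6 (d(X) = 6*(-1) = -6)
W(o) = sqrt(8 + o) (W(o) = sqrt(o + 8) = sqrt(8 + o))
W(5*d(4) + 21) + v(-2079) = sqrt(8 + (5*(-6) + 21)) - 2079 = sqrt(8 + (-30 + 21)) - 2079 = sqrt(8 - 9) - 2079 = sqrt(-1) - 2079 = I - 2079 = -2079 + I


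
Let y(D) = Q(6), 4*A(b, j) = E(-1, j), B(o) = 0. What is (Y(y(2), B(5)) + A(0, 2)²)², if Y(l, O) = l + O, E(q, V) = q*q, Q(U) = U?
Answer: 9409/256 ≈ 36.754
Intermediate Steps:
E(q, V) = q²
A(b, j) = ¼ (A(b, j) = (¼)*(-1)² = (¼)*1 = ¼)
y(D) = 6
Y(l, O) = O + l
(Y(y(2), B(5)) + A(0, 2)²)² = ((0 + 6) + (¼)²)² = (6 + 1/16)² = (97/16)² = 9409/256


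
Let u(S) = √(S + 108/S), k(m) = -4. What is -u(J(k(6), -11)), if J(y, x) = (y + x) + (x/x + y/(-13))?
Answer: -2*I*√7221994/1157 ≈ -4.6454*I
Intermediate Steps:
J(y, x) = 1 + x + 12*y/13 (J(y, x) = (x + y) + (1 + y*(-1/13)) = (x + y) + (1 - y/13) = 1 + x + 12*y/13)
-u(J(k(6), -11)) = -√((1 - 11 + (12/13)*(-4)) + 108/(1 - 11 + (12/13)*(-4))) = -√((1 - 11 - 48/13) + 108/(1 - 11 - 48/13)) = -√(-178/13 + 108/(-178/13)) = -√(-178/13 + 108*(-13/178)) = -√(-178/13 - 702/89) = -√(-24968/1157) = -2*I*√7221994/1157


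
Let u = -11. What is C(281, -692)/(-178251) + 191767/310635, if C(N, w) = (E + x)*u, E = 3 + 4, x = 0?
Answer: 11402192804/18456999795 ≈ 0.61777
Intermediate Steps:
E = 7
C(N, w) = -77 (C(N, w) = (7 + 0)*(-11) = 7*(-11) = -77)
C(281, -692)/(-178251) + 191767/310635 = -77/(-178251) + 191767/310635 = -77*(-1/178251) + 191767*(1/310635) = 77/178251 + 191767/310635 = 11402192804/18456999795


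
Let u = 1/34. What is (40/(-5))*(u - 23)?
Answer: 3124/17 ≈ 183.76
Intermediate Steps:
u = 1/34 ≈ 0.029412
(40/(-5))*(u - 23) = (40/(-5))*(1/34 - 23) = (40*(-⅕))*(-781/34) = -8*(-781/34) = 3124/17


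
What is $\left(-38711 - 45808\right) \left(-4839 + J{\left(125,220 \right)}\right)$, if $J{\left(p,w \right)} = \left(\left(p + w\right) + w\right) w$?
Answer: $-10096724259$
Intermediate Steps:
$J{\left(p,w \right)} = w \left(p + 2 w\right)$ ($J{\left(p,w \right)} = \left(p + 2 w\right) w = w \left(p + 2 w\right)$)
$\left(-38711 - 45808\right) \left(-4839 + J{\left(125,220 \right)}\right) = \left(-38711 - 45808\right) \left(-4839 + 220 \left(125 + 2 \cdot 220\right)\right) = - 84519 \left(-4839 + 220 \left(125 + 440\right)\right) = - 84519 \left(-4839 + 220 \cdot 565\right) = - 84519 \left(-4839 + 124300\right) = \left(-84519\right) 119461 = -10096724259$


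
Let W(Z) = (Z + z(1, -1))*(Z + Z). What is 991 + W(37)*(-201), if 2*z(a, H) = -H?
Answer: -556784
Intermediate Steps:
z(a, H) = -H/2 (z(a, H) = (-H)/2 = -H/2)
W(Z) = 2*Z*(½ + Z) (W(Z) = (Z - ½*(-1))*(Z + Z) = (Z + ½)*(2*Z) = (½ + Z)*(2*Z) = 2*Z*(½ + Z))
991 + W(37)*(-201) = 991 + (37*(1 + 2*37))*(-201) = 991 + (37*(1 + 74))*(-201) = 991 + (37*75)*(-201) = 991 + 2775*(-201) = 991 - 557775 = -556784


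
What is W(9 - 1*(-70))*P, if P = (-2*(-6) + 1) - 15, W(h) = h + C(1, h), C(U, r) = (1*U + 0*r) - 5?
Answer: -150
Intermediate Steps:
C(U, r) = -5 + U (C(U, r) = (U + 0) - 5 = U - 5 = -5 + U)
W(h) = -4 + h (W(h) = h + (-5 + 1) = h - 4 = -4 + h)
P = -2 (P = (12 + 1) - 15 = 13 - 15 = -2)
W(9 - 1*(-70))*P = (-4 + (9 - 1*(-70)))*(-2) = (-4 + (9 + 70))*(-2) = (-4 + 79)*(-2) = 75*(-2) = -150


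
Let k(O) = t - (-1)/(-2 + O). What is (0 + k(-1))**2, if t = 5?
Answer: 196/9 ≈ 21.778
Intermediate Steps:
k(O) = 5 + 1/(-2 + O) (k(O) = 5 - (-1)/(-2 + O) = 5 + 1/(-2 + O))
(0 + k(-1))**2 = (0 + (-9 + 5*(-1))/(-2 - 1))**2 = (0 + (-9 - 5)/(-3))**2 = (0 - 1/3*(-14))**2 = (0 + 14/3)**2 = (14/3)**2 = 196/9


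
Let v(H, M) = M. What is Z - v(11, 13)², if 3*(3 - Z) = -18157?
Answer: 17659/3 ≈ 5886.3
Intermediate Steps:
Z = 18166/3 (Z = 3 - ⅓*(-18157) = 3 + 18157/3 = 18166/3 ≈ 6055.3)
Z - v(11, 13)² = 18166/3 - 1*13² = 18166/3 - 1*169 = 18166/3 - 169 = 17659/3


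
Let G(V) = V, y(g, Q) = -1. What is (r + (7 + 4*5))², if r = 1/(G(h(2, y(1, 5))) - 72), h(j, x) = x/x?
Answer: 3671056/5041 ≈ 728.24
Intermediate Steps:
h(j, x) = 1
r = -1/71 (r = 1/(1 - 72) = 1/(-71) = -1/71 ≈ -0.014085)
(r + (7 + 4*5))² = (-1/71 + (7 + 4*5))² = (-1/71 + (7 + 20))² = (-1/71 + 27)² = (1916/71)² = 3671056/5041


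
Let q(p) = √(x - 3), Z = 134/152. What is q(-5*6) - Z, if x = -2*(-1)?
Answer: -67/76 + I ≈ -0.88158 + 1.0*I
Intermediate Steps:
x = 2
Z = 67/76 (Z = 134*(1/152) = 67/76 ≈ 0.88158)
q(p) = I (q(p) = √(2 - 3) = √(-1) = I)
q(-5*6) - Z = I - 1*67/76 = I - 67/76 = -67/76 + I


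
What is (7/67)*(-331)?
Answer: -2317/67 ≈ -34.582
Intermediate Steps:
(7/67)*(-331) = -2317/67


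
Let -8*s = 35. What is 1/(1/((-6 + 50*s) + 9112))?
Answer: 35549/4 ≈ 8887.3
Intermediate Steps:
s = -35/8 (s = -⅛*35 = -35/8 ≈ -4.3750)
1/(1/((-6 + 50*s) + 9112)) = 1/(1/((-6 + 50*(-35/8)) + 9112)) = 1/(1/((-6 - 875/4) + 9112)) = 1/(1/(-899/4 + 9112)) = 1/(1/(35549/4)) = 1/(4/35549) = 35549/4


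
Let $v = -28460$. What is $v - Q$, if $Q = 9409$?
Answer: $-37869$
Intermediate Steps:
$v - Q = -28460 - 9409 = -37869$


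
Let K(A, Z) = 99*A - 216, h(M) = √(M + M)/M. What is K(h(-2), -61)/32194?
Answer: -108/16097 - 99*I/32194 ≈ -0.0067093 - 0.0030751*I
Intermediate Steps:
h(M) = √2/√M (h(M) = √(2*M)/M = (√2*√M)/M = √2/√M)
K(A, Z) = -216 + 99*A
K(h(-2), -61)/32194 = (-216 + 99*(√2/√(-2)))/32194 = (-216 + 99*(√2*(-I*√2/2)))*(1/32194) = (-216 + 99*(-I))*(1/32194) = (-216 - 99*I)*(1/32194) = -108/16097 - 99*I/32194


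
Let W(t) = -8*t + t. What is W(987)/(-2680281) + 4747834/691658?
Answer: 2121717987746/308972965983 ≈ 6.8670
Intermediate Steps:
W(t) = -7*t
W(987)/(-2680281) + 4747834/691658 = -7*987/(-2680281) + 4747834/691658 = -6909*(-1/2680281) + 4747834*(1/691658) = 2303/893427 + 2373917/345829 = 2121717987746/308972965983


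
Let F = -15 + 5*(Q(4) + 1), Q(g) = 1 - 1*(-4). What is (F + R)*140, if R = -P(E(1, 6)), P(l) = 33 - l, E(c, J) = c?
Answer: -2380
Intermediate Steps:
Q(g) = 5 (Q(g) = 1 + 4 = 5)
R = -32 (R = -(33 - 1*1) = -(33 - 1) = -1*32 = -32)
F = 15 (F = -15 + 5*(5 + 1) = -15 + 5*6 = -15 + 30 = 15)
(F + R)*140 = (15 - 32)*140 = -17*140 = -2380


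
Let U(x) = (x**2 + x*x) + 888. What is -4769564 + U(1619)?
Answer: 473646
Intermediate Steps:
U(x) = 888 + 2*x**2 (U(x) = (x**2 + x**2) + 888 = 2*x**2 + 888 = 888 + 2*x**2)
-4769564 + U(1619) = -4769564 + (888 + 2*1619**2) = -4769564 + (888 + 2*2621161) = -4769564 + (888 + 5242322) = -4769564 + 5243210 = 473646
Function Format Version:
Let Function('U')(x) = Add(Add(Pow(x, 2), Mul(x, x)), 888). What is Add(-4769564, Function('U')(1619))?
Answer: 473646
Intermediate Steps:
Function('U')(x) = Add(888, Mul(2, Pow(x, 2))) (Function('U')(x) = Add(Add(Pow(x, 2), Pow(x, 2)), 888) = Add(Mul(2, Pow(x, 2)), 888) = Add(888, Mul(2, Pow(x, 2))))
Add(-4769564, Function('U')(1619)) = Add(-4769564, Add(888, Mul(2, Pow(1619, 2)))) = Add(-4769564, Add(888, Mul(2, 2621161))) = Add(-4769564, Add(888, 5242322)) = Add(-4769564, 5243210) = 473646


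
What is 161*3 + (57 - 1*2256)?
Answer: -1716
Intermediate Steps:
161*3 + (57 - 1*2256) = 483 + (57 - 2256) = 483 - 2199 = -1716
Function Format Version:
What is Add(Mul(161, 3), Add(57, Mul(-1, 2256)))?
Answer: -1716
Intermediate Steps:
Add(Mul(161, 3), Add(57, Mul(-1, 2256))) = Add(483, Add(57, -2256)) = Add(483, -2199) = -1716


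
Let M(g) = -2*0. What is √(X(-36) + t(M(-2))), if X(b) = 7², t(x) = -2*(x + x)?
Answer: 7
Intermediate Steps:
M(g) = 0
t(x) = -4*x
X(b) = 49
√(X(-36) + t(M(-2))) = √(49 - 4*0) = √(49 + 0) = √49 = 7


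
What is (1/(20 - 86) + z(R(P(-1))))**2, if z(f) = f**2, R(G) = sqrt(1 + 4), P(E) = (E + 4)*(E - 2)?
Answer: 108241/4356 ≈ 24.849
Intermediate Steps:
P(E) = (-2 + E)*(4 + E) (P(E) = (4 + E)*(-2 + E) = (-2 + E)*(4 + E))
R(G) = sqrt(5)
(1/(20 - 86) + z(R(P(-1))))**2 = (1/(20 - 86) + (sqrt(5))**2)**2 = (1/(-66) + 5)**2 = (-1/66 + 5)**2 = (329/66)**2 = 108241/4356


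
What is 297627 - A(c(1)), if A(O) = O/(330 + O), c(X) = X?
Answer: 98514536/331 ≈ 2.9763e+5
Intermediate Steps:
297627 - A(c(1)) = 297627 - 1/(330 + 1) = 297627 - 1/331 = 98514536/331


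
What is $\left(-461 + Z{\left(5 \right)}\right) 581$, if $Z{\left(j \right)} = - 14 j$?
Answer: $-308511$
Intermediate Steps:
$\left(-461 + Z{\left(5 \right)}\right) 581 = \left(-461 - 70\right) 581 = \left(-531\right) 581 = -308511$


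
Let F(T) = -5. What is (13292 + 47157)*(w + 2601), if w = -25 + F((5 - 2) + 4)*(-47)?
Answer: 169922139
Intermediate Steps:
w = 210 (w = -25 - 5*(-47) = -25 + 235 = 210)
(13292 + 47157)*(w + 2601) = (13292 + 47157)*(210 + 2601) = 60449*2811 = 169922139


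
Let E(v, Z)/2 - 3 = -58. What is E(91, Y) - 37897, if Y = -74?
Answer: -38007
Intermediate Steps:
E(v, Z) = -110 (E(v, Z) = 6 + 2*(-58) = 6 - 116 = -110)
E(91, Y) - 37897 = -110 - 37897 = -38007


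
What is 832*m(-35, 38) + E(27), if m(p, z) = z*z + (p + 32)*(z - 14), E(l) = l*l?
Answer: 1142233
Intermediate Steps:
E(l) = l**2
m(p, z) = z**2 + (-14 + z)*(32 + p) (m(p, z) = z**2 + (32 + p)*(-14 + z) = z**2 + (-14 + z)*(32 + p))
832*m(-35, 38) + E(27) = 832*(-448 + 38**2 - 14*(-35) + 32*38 - 35*38) + 27**2 = 832*(-448 + 1444 + 490 + 1216 - 1330) + 729 = 832*1372 + 729 = 1141504 + 729 = 1142233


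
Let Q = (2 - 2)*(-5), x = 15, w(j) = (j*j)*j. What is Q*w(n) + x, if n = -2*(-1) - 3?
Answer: 15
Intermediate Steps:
n = -1 (n = 2 - 3 = -1)
w(j) = j**3 (w(j) = j**2*j = j**3)
Q = 0 (Q = 0*(-5) = 0)
Q*w(n) + x = 0*(-1)**3 + 15 = 0*(-1) + 15 = 0 + 15 = 15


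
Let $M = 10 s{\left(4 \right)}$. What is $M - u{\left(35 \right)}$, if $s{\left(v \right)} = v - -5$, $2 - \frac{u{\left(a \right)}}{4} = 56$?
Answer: $306$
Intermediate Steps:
$u{\left(a \right)} = -216$ ($u{\left(a \right)} = 8 - 224 = -216$)
$s{\left(v \right)} = 5 + v$ ($s{\left(v \right)} = v + 5 = 5 + v$)
$M = 90$ ($M = 10 \left(5 + 4\right) = 10 \cdot 9 = 90$)
$M - u{\left(35 \right)} = 90 - -216 = 90 + 216 = 306$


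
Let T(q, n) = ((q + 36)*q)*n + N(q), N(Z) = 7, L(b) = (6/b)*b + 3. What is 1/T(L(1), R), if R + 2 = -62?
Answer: -1/25913 ≈ -3.8591e-5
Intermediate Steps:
L(b) = 9 (L(b) = 6 + 3 = 9)
R = -64 (R = -2 - 62 = -64)
T(q, n) = 7 + n*q*(36 + q) (T(q, n) = ((q + 36)*q)*n + 7 = ((36 + q)*q)*n + 7 = (q*(36 + q))*n + 7 = n*q*(36 + q) + 7 = 7 + n*q*(36 + q))
1/T(L(1), R) = 1/(7 - 64*9² + 36*(-64)*9) = 1/(7 - 64*81 - 20736) = 1/(7 - 5184 - 20736) = 1/(-25913) = -1/25913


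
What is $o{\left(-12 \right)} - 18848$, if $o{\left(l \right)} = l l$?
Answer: $-18704$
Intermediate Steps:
$o{\left(l \right)} = l^{2}$
$o{\left(-12 \right)} - 18848 = \left(-12\right)^{2} - 18848 = 144 - 18848 = -18704$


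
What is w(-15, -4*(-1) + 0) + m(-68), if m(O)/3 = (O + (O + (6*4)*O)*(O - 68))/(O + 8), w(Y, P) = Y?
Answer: -57858/5 ≈ -11572.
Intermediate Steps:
m(O) = 3*(O + 25*O*(-68 + O))/(8 + O) (m(O) = 3*((O + (O + (6*4)*O)*(O - 68))/(O + 8)) = 3*((O + (O + 24*O)*(-68 + O))/(8 + O)) = 3*((O + (25*O)*(-68 + O))/(8 + O)) = 3*((O + 25*O*(-68 + O))/(8 + O)) = 3*(O + 25*O*(-68 + O))/(8 + O))
w(-15, -4*(-1) + 0) + m(-68) = -15 + 3*(-68)*(-1699 + 25*(-68))/(8 - 68) = -15 + 3*(-68)*(-1699 - 1700)/(-60) = -15 + 3*(-68)*(-1/60)*(-3399) = -15 - 57783/5 = -57858/5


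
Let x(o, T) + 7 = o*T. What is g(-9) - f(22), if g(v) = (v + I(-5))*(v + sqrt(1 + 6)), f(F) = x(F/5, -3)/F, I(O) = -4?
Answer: 12971/110 - 13*sqrt(7) ≈ 83.523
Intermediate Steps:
x(o, T) = -7 + T*o (x(o, T) = -7 + o*T = -7 + T*o)
f(F) = (-7 - 3*F/5)/F
g(v) = (-4 + v)*(v + sqrt(7)) (g(v) = (v - 4)*(v + sqrt(1 + 6)) = (-4 + v)*(v + sqrt(7)))
g(-9) - f(22) = ((-9)**2 - 4*(-9) - 4*sqrt(7) - 9*sqrt(7)) - (-3/5 - 7/22) = (81 + 36 - 4*sqrt(7) - 9*sqrt(7)) - (-3/5 - 7*1/22) = (117 - 13*sqrt(7)) - (-3/5 - 7/22) = (117 - 13*sqrt(7)) - 1*(-101/110) = (117 - 13*sqrt(7)) + 101/110 = 12971/110 - 13*sqrt(7)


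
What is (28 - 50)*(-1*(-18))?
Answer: -396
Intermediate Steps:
(28 - 50)*(-1*(-18)) = -22*18 = -396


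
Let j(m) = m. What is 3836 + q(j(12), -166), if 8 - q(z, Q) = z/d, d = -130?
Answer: 249866/65 ≈ 3844.1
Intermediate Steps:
q(z, Q) = 8 + z/130 (q(z, Q) = 8 - z/(-130) = 8 - z*(-1)/130 = 8 - (-1)*z/130 = 8 + z/130)
3836 + q(j(12), -166) = 3836 + (8 + (1/130)*12) = 3836 + (8 + 6/65) = 3836 + 526/65 = 249866/65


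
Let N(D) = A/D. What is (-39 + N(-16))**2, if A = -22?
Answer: 90601/64 ≈ 1415.6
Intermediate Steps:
N(D) = -22/D
(-39 + N(-16))**2 = (-39 - 22/(-16))**2 = (-39 - 22*(-1/16))**2 = (-39 + 11/8)**2 = (-301/8)**2 = 90601/64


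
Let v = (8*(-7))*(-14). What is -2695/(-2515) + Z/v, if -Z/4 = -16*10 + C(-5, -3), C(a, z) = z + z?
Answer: 94571/49294 ≈ 1.9185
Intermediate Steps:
C(a, z) = 2*z
Z = 664 (Z = -4*(-16*10 + 2*(-3)) = -4*(-160 - 6) = -4*(-166) = 664)
v = 784 (v = -56*(-14) = 784)
-2695/(-2515) + Z/v = -2695/(-2515) + 664/784 = -2695*(-1/2515) + 664*(1/784) = 539/503 + 83/98 = 94571/49294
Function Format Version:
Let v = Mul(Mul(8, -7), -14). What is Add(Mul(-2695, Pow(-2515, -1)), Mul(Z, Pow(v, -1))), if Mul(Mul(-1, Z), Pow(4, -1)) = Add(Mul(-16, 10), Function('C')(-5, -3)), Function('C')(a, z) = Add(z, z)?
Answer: Rational(94571, 49294) ≈ 1.9185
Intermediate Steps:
Function('C')(a, z) = Mul(2, z)
Z = 664 (Z = Mul(-4, Add(Mul(-16, 10), Mul(2, -3))) = Mul(-4, Add(-160, -6)) = Mul(-4, -166) = 664)
v = 784 (v = Mul(-56, -14) = 784)
Add(Mul(-2695, Pow(-2515, -1)), Mul(Z, Pow(v, -1))) = Add(Mul(-2695, Pow(-2515, -1)), Mul(664, Pow(784, -1))) = Add(Mul(-2695, Rational(-1, 2515)), Mul(664, Rational(1, 784))) = Add(Rational(539, 503), Rational(83, 98)) = Rational(94571, 49294)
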